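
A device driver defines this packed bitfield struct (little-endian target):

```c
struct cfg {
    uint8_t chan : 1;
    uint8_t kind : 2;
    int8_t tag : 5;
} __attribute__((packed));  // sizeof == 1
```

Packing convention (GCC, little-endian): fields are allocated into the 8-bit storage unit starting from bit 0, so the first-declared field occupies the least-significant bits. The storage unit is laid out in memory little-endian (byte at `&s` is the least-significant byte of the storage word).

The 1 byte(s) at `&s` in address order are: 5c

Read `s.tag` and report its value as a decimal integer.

11

[0]=0x5c (little-endian) → word 0x5c
chan:1 @ bit 0 → (0x5c>>0)&0x1 = 0x0
kind:2 @ bit 1 → (0x5c>>1)&0x3 = 0x2
tag:5 @ bit 3 → (0x5c>>3)&0x1f = 0xb  ←
tag signed 5b, MSB=0: value = 11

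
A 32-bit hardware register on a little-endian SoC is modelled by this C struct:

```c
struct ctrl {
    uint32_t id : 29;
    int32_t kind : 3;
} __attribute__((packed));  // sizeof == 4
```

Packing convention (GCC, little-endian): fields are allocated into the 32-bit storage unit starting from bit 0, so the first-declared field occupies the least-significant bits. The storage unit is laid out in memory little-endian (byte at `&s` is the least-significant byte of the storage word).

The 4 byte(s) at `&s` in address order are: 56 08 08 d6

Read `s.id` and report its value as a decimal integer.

369625174

[0]=0x56 [1]=0x08 [2]=0x08 [3]=0xd6 (little-endian) → word 0xd6080856
id [0+:29] = (word>>0) & 0x1fffffff = 369625174  ←
kind [29+:3] = (word>>29) & 0x7 = 6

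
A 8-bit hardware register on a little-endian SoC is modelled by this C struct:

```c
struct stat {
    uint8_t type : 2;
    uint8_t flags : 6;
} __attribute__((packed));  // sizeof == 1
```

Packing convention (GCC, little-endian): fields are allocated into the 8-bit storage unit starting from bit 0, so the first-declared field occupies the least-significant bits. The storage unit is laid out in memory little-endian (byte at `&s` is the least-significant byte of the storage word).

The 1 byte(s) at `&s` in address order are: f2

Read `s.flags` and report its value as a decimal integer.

60

[0]=0xf2 (little-endian) → word 0xf2
type:2 @ bit 0 → (0xf2>>0)&0x3 = 0x2
flags:6 @ bit 2 → (0xf2>>2)&0x3f = 0x3c  ←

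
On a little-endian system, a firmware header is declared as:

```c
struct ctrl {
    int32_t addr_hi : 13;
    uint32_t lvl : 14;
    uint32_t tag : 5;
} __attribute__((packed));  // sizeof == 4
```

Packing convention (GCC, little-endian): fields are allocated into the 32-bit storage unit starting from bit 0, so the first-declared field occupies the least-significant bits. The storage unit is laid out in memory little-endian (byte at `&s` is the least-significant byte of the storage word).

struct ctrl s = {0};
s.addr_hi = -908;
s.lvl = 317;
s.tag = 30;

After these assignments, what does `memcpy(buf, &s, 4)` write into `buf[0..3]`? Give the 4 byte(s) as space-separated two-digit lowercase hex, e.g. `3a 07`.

addr_hi (13b) val=-908 bits=0x1c74 at bit 0: 0x00001c74
lvl (14b) val=317 bits=0x13d at bit 13: 0x0027bc74
tag (5b) val=30 bits=0x1e at bit 27: 0xf027bc74
word = 0xf027bc74 → little-endian bytes:
  [0]=0x74  [1]=0xbc  [2]=0x27  [3]=0xf0

74 bc 27 f0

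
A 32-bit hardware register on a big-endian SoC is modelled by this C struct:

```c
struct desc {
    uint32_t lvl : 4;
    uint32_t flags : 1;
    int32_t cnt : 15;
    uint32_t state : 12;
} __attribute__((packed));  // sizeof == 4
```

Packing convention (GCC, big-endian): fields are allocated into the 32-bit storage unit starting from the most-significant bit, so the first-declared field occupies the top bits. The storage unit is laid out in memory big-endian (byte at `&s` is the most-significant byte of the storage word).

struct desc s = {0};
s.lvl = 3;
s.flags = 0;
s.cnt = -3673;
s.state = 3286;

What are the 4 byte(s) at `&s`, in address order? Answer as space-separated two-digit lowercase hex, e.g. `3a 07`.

37 1a 7c d6

lvl:4 = 3 → 0x3 << 28 → word 0x30000000
flags:1 = 0 → 0x0 << 27 → word 0x30000000
cnt:15 = -3673 → 0x71a7 << 12 → word 0x371a7000
state:12 = 3286 → 0xcd6 << 0 → word 0x371a7cd6
word = 0x371a7cd6 → big-endian bytes:
  [0]=0x37  [1]=0x1a  [2]=0x7c  [3]=0xd6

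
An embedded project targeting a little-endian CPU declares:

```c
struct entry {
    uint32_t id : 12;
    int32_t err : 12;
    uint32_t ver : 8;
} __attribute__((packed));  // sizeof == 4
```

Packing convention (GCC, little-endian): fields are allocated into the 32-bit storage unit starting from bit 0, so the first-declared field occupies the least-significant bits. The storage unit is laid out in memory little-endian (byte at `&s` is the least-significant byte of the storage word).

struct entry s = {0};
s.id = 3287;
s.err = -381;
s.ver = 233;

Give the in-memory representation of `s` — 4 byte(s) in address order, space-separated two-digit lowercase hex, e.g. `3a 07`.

d7 3c e8 e9

id (12b) val=3287 bits=0xcd7 at bit 0: 0x00000cd7
err (12b) val=-381 bits=0xe83 at bit 12: 0x00e83cd7
ver (8b) val=233 bits=0xe9 at bit 24: 0xe9e83cd7
word = 0xe9e83cd7 → little-endian bytes:
  [0]=0xd7  [1]=0x3c  [2]=0xe8  [3]=0xe9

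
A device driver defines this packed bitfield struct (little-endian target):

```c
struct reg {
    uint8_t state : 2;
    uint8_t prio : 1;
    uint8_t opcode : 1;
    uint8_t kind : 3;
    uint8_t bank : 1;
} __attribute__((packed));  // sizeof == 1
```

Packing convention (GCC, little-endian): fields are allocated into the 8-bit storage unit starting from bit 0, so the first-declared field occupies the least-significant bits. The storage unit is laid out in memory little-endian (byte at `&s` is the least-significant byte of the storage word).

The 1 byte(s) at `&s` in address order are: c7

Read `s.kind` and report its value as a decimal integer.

4

[0]=0xc7 (little-endian) → word 0xc7
state:2 @ bit 0 → (0xc7>>0)&0x3 = 0x3
prio:1 @ bit 2 → (0xc7>>2)&0x1 = 0x1
opcode:1 @ bit 3 → (0xc7>>3)&0x1 = 0x0
kind:3 @ bit 4 → (0xc7>>4)&0x7 = 0x4  ←
bank:1 @ bit 7 → (0xc7>>7)&0x1 = 0x1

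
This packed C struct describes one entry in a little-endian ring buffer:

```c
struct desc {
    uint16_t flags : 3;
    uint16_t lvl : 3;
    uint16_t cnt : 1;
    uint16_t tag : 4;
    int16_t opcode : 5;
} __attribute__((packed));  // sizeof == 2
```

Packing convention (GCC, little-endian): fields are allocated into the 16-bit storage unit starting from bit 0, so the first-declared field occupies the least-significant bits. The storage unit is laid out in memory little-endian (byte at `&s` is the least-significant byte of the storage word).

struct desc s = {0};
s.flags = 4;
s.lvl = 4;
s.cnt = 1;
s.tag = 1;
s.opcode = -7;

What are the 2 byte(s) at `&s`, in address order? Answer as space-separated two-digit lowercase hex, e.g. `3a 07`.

e4 c8

flags:3 = 4 → 0x4 << 0 → word 0x0004
lvl:3 = 4 → 0x4 << 3 → word 0x0024
cnt:1 = 1 → 0x1 << 6 → word 0x0064
tag:4 = 1 → 0x1 << 7 → word 0x00e4
opcode:5 = -7 → 0x19 << 11 → word 0xc8e4
word = 0xc8e4 → little-endian bytes:
  [0]=0xe4  [1]=0xc8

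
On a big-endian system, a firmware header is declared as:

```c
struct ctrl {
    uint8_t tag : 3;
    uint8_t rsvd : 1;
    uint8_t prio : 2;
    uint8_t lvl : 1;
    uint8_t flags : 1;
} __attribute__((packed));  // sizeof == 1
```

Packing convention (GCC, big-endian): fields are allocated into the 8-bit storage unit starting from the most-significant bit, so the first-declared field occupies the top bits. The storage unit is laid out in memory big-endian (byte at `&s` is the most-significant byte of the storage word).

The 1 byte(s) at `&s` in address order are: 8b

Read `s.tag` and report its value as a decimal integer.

4

[0]=0x8b (big-endian) → word 0x8b
tag [5+:3] = (word>>5) & 0x7 = 4  ←
rsvd [4+:1] = (word>>4) & 0x1 = 0
prio [2+:2] = (word>>2) & 0x3 = 2
lvl [1+:1] = (word>>1) & 0x1 = 1
flags [0+:1] = (word>>0) & 0x1 = 1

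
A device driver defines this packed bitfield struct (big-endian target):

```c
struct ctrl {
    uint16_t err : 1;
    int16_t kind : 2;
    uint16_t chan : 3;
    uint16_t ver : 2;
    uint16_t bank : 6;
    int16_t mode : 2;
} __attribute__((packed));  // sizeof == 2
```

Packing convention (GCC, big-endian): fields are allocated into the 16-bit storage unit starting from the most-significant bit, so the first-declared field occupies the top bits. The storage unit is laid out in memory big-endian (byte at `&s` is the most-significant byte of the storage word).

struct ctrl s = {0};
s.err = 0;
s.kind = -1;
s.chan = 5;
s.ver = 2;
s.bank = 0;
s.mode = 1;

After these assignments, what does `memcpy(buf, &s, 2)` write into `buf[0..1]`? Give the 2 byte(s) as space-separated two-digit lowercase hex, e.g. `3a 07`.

err:1 = 0 → 0x0 << 15 → word 0x0000
kind:2 = -1 → 0x3 << 13 → word 0x6000
chan:3 = 5 → 0x5 << 10 → word 0x7400
ver:2 = 2 → 0x2 << 8 → word 0x7600
bank:6 = 0 → 0x0 << 2 → word 0x7600
mode:2 = 1 → 0x1 << 0 → word 0x7601
word = 0x7601 → big-endian bytes:
  [0]=0x76  [1]=0x01

76 01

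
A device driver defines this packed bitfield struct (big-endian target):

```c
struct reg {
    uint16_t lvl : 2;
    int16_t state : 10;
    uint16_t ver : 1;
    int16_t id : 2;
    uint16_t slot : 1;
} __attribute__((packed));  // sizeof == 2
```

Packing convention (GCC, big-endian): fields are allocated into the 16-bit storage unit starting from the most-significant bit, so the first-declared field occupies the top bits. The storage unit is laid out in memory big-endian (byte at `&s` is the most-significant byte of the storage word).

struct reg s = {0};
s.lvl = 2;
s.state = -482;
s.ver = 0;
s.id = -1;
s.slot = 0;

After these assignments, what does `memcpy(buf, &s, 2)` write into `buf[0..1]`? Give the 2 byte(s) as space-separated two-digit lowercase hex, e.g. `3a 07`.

lvl:2 = 2 → 0x2 << 14 → word 0x8000
state:10 = -482 → 0x21e << 4 → word 0xa1e0
ver:1 = 0 → 0x0 << 3 → word 0xa1e0
id:2 = -1 → 0x3 << 1 → word 0xa1e6
slot:1 = 0 → 0x0 << 0 → word 0xa1e6
word = 0xa1e6 → big-endian bytes:
  [0]=0xa1  [1]=0xe6

a1 e6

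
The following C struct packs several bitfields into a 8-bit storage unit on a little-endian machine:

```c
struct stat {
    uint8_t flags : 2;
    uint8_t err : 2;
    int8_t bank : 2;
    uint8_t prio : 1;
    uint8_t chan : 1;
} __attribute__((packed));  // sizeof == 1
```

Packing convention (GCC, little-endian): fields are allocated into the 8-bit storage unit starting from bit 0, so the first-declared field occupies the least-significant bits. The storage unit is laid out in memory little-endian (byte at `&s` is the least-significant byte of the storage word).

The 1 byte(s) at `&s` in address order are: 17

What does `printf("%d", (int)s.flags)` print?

[0]=0x17 (little-endian) → word 0x17
flags:2 @ bit 0 → (0x17>>0)&0x3 = 0x3  ←
err:2 @ bit 2 → (0x17>>2)&0x3 = 0x1
bank:2 @ bit 4 → (0x17>>4)&0x3 = 0x1
prio:1 @ bit 6 → (0x17>>6)&0x1 = 0x0
chan:1 @ bit 7 → (0x17>>7)&0x1 = 0x0

3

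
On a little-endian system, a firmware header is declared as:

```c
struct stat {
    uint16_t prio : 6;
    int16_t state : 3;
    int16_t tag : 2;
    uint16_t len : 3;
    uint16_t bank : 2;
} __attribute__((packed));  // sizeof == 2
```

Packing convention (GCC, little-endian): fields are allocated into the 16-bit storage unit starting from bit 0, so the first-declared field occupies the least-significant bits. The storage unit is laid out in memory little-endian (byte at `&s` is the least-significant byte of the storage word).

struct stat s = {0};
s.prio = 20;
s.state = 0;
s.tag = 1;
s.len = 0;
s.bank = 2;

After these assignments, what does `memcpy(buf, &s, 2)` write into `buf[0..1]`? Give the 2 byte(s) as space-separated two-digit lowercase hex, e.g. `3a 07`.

prio:6 = 20 → 0x14 << 0 → word 0x0014
state:3 = 0 → 0x0 << 6 → word 0x0014
tag:2 = 1 → 0x1 << 9 → word 0x0214
len:3 = 0 → 0x0 << 11 → word 0x0214
bank:2 = 2 → 0x2 << 14 → word 0x8214
word = 0x8214 → little-endian bytes:
  [0]=0x14  [1]=0x82

14 82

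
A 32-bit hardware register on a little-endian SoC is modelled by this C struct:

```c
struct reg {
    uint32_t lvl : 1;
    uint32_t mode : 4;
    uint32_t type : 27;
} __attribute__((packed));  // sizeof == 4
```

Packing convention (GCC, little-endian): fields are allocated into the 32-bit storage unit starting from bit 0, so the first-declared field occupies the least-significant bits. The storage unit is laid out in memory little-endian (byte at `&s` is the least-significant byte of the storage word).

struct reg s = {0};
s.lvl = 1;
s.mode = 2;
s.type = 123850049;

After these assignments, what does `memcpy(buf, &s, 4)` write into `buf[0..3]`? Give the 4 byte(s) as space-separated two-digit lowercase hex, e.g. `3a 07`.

25 a8 39 ec

lvl (1b) val=1 bits=0x1 at bit 0: 0x00000001
mode (4b) val=2 bits=0x2 at bit 1: 0x00000005
type (27b) val=123850049 bits=0x761cd41 at bit 5: 0xec39a825
word = 0xec39a825 → little-endian bytes:
  [0]=0x25  [1]=0xa8  [2]=0x39  [3]=0xec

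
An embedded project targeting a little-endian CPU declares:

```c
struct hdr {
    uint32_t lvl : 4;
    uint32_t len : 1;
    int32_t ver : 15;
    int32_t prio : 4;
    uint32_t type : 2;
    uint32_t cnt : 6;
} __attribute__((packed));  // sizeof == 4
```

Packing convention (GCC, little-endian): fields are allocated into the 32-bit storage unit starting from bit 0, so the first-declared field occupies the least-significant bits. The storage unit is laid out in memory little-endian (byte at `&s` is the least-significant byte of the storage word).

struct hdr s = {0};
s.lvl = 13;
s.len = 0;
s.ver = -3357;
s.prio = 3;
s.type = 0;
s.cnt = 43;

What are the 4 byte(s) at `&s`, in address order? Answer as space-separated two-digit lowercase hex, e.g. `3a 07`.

lvl (4b) val=13 bits=0xd at bit 0: 0x0000000d
len (1b) val=0 bits=0x0 at bit 4: 0x0000000d
ver (15b) val=-3357 bits=0x72e3 at bit 5: 0x000e5c6d
prio (4b) val=3 bits=0x3 at bit 20: 0x003e5c6d
type (2b) val=0 bits=0x0 at bit 24: 0x003e5c6d
cnt (6b) val=43 bits=0x2b at bit 26: 0xac3e5c6d
word = 0xac3e5c6d → little-endian bytes:
  [0]=0x6d  [1]=0x5c  [2]=0x3e  [3]=0xac

6d 5c 3e ac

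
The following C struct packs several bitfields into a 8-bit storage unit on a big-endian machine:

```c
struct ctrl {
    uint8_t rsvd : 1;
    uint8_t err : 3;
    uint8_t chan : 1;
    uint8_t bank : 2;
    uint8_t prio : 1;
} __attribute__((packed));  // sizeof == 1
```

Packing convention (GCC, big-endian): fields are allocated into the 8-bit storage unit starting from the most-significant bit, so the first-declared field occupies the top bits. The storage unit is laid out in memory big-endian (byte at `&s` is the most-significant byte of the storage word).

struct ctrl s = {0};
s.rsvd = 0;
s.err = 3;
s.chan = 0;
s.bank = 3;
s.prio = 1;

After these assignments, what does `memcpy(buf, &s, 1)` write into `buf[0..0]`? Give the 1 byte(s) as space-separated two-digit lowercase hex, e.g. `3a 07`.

37

rsvd:1 = 0 → 0x0 << 7 → word 0x00
err:3 = 3 → 0x3 << 4 → word 0x30
chan:1 = 0 → 0x0 << 3 → word 0x30
bank:2 = 3 → 0x3 << 1 → word 0x36
prio:1 = 1 → 0x1 << 0 → word 0x37
word = 0x37 → big-endian bytes:
  [0]=0x37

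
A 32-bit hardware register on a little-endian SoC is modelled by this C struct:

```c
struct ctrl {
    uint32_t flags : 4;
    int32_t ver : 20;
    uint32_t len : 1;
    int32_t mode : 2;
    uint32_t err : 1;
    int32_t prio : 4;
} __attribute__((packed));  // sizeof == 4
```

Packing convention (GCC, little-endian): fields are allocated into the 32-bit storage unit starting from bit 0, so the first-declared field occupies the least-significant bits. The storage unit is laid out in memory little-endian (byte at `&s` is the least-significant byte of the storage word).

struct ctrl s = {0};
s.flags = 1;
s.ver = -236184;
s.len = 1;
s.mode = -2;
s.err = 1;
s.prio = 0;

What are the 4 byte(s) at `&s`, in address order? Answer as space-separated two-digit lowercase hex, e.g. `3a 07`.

81 56 c6 0d

[0+:4] flags=1 & 0xf = 0x1; word=0x00000001
[4+:20] ver=-236184 & 0xfffff = 0xc6568; word=0x00c65681
[24+:1] len=1 & 0x1 = 0x1; word=0x01c65681
[25+:2] mode=-2 & 0x3 = 0x2; word=0x05c65681
[27+:1] err=1 & 0x1 = 0x1; word=0x0dc65681
[28+:4] prio=0 & 0xf = 0x0; word=0x0dc65681
word = 0x0dc65681 → little-endian bytes:
  [0]=0x81  [1]=0x56  [2]=0xc6  [3]=0x0d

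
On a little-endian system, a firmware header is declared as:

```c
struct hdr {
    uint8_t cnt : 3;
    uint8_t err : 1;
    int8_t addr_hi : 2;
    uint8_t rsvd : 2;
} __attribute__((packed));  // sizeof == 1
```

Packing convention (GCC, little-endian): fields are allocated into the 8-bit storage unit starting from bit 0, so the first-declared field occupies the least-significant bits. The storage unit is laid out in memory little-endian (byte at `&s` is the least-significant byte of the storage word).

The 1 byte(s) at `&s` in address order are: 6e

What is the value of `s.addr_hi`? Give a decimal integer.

-2

[0]=0x6e (little-endian) → word 0x6e
cnt:3 @ bit 0 → (0x6e>>0)&0x7 = 0x6
err:1 @ bit 3 → (0x6e>>3)&0x1 = 0x1
addr_hi:2 @ bit 4 → (0x6e>>4)&0x3 = 0x2  ←
rsvd:2 @ bit 6 → (0x6e>>6)&0x3 = 0x1
addr_hi signed 2b, MSB=1: 2 - 4 = -2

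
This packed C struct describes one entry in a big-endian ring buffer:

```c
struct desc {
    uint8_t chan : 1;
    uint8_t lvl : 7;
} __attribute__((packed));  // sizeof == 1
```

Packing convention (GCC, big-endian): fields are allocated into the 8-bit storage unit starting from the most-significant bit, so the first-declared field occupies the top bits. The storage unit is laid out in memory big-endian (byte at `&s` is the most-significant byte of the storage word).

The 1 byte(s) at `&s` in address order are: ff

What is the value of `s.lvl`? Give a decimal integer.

127

[0]=0xff (big-endian) → word 0xff
chan:1 @ bit 7 → (0xff>>7)&0x1 = 0x1
lvl:7 @ bit 0 → (0xff>>0)&0x7f = 0x7f  ←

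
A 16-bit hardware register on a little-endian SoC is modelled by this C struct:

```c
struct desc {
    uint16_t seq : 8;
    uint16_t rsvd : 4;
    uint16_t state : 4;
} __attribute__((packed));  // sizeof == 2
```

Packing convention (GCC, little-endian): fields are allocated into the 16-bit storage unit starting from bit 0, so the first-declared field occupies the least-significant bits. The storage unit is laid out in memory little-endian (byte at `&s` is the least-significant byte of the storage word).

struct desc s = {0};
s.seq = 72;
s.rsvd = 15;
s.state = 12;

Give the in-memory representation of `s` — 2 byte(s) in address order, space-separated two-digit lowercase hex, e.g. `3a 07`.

48 cf

[0+:8] seq=72 & 0xff = 0x48; word=0x0048
[8+:4] rsvd=15 & 0xf = 0xf; word=0x0f48
[12+:4] state=12 & 0xf = 0xc; word=0xcf48
word = 0xcf48 → little-endian bytes:
  [0]=0x48  [1]=0xcf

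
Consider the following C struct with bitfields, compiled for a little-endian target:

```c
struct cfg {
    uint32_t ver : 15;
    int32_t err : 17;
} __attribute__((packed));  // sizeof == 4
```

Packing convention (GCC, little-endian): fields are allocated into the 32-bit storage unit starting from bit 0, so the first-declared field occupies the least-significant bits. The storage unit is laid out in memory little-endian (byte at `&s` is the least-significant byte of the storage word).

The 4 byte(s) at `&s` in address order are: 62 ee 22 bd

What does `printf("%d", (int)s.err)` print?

[0]=0x62 [1]=0xee [2]=0x22 [3]=0xbd (little-endian) → word 0xbd22ee62
ver:15 @ bit 0 → (0xbd22ee62>>0)&0x7fff = 0x6e62
err:17 @ bit 15 → (0xbd22ee62>>15)&0x1ffff = 0x17a45  ←
err signed 17b, MSB=1: 96837 - 131072 = -34235

-34235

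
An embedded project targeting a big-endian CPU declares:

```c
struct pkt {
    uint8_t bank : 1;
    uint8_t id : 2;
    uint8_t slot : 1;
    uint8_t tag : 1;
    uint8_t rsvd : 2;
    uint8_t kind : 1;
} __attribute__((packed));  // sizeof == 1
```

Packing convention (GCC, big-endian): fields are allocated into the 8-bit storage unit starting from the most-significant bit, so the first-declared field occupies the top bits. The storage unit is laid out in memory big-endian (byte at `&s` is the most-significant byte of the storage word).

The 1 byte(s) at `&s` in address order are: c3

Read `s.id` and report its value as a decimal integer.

[0]=0xc3 (big-endian) → word 0xc3
bank:1 @ bit 7 → (0xc3>>7)&0x1 = 0x1
id:2 @ bit 5 → (0xc3>>5)&0x3 = 0x2  ←
slot:1 @ bit 4 → (0xc3>>4)&0x1 = 0x0
tag:1 @ bit 3 → (0xc3>>3)&0x1 = 0x0
rsvd:2 @ bit 1 → (0xc3>>1)&0x3 = 0x1
kind:1 @ bit 0 → (0xc3>>0)&0x1 = 0x1

2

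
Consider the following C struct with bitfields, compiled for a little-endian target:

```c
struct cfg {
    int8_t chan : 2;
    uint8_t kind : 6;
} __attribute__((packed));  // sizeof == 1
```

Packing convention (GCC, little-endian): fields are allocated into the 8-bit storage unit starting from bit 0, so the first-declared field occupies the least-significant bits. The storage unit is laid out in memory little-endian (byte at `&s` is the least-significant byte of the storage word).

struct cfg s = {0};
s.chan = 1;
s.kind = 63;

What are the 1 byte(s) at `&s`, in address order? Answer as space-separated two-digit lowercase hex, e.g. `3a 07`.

fd

[0+:2] chan=1 & 0x3 = 0x1; word=0x01
[2+:6] kind=63 & 0x3f = 0x3f; word=0xfd
word = 0xfd → little-endian bytes:
  [0]=0xfd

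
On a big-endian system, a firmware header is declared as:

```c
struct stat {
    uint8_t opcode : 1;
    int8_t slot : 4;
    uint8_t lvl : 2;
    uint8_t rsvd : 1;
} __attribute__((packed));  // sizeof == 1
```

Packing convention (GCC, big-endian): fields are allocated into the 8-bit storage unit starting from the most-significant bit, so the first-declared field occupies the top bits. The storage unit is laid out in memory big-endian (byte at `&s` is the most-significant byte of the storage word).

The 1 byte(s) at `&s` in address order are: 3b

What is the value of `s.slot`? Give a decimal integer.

7

[0]=0x3b (big-endian) → word 0x3b
opcode:1 @ bit 7 → (0x3b>>7)&0x1 = 0x0
slot:4 @ bit 3 → (0x3b>>3)&0xf = 0x7  ←
lvl:2 @ bit 1 → (0x3b>>1)&0x3 = 0x1
rsvd:1 @ bit 0 → (0x3b>>0)&0x1 = 0x1
slot signed 4b, MSB=0: value = 7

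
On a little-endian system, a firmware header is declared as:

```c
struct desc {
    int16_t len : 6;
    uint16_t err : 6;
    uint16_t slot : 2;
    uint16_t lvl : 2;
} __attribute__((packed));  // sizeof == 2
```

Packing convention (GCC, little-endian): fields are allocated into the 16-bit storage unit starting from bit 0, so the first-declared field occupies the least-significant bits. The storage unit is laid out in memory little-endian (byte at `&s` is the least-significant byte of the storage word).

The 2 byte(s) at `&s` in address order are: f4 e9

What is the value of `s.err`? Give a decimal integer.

39

[0]=0xf4 [1]=0xe9 (little-endian) → word 0xe9f4
len:6 @ bit 0 → (0xe9f4>>0)&0x3f = 0x34
err:6 @ bit 6 → (0xe9f4>>6)&0x3f = 0x27  ←
slot:2 @ bit 12 → (0xe9f4>>12)&0x3 = 0x2
lvl:2 @ bit 14 → (0xe9f4>>14)&0x3 = 0x3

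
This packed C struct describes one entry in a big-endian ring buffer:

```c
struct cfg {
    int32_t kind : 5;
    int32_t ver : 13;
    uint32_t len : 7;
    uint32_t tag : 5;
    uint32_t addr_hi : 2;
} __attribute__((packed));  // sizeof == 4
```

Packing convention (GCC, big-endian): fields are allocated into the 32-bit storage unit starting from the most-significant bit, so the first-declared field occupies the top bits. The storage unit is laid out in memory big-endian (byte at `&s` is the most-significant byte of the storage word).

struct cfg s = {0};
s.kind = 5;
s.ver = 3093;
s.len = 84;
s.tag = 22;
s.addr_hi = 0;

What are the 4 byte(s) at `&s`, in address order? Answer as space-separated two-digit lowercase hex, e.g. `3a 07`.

2b 05 6a 58

[27+:5] kind=5 & 0x1f = 0x5; word=0x28000000
[14+:13] ver=3093 & 0x1fff = 0xc15; word=0x2b054000
[7+:7] len=84 & 0x7f = 0x54; word=0x2b056a00
[2+:5] tag=22 & 0x1f = 0x16; word=0x2b056a58
[0+:2] addr_hi=0 & 0x3 = 0x0; word=0x2b056a58
word = 0x2b056a58 → big-endian bytes:
  [0]=0x2b  [1]=0x05  [2]=0x6a  [3]=0x58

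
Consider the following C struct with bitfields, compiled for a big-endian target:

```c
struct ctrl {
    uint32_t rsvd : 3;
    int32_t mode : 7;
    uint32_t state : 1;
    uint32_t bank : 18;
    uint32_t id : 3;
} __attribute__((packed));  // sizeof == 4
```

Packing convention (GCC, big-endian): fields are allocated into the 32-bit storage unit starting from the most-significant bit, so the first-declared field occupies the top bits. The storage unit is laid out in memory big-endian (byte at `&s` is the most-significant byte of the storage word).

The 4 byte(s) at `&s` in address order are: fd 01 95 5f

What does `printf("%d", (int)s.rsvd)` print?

[0]=0xfd [1]=0x01 [2]=0x95 [3]=0x5f (big-endian) → word 0xfd01955f
rsvd [29+:3] = (word>>29) & 0x7 = 7  ←
mode [22+:7] = (word>>22) & 0x7f = 116
state [21+:1] = (word>>21) & 0x1 = 0
bank [3+:18] = (word>>3) & 0x3ffff = 12971
id [0+:3] = (word>>0) & 0x7 = 7

7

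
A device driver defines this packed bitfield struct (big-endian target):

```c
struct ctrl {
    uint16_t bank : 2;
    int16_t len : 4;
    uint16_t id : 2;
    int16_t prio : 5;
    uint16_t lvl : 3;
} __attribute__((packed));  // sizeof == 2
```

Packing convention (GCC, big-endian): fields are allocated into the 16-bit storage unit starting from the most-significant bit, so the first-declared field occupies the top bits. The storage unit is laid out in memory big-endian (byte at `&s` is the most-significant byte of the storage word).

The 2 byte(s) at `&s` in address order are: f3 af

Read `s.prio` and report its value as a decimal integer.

-11

[0]=0xf3 [1]=0xaf (big-endian) → word 0xf3af
bank:2 @ bit 14 → (0xf3af>>14)&0x3 = 0x3
len:4 @ bit 10 → (0xf3af>>10)&0xf = 0xc
id:2 @ bit 8 → (0xf3af>>8)&0x3 = 0x3
prio:5 @ bit 3 → (0xf3af>>3)&0x1f = 0x15  ←
lvl:3 @ bit 0 → (0xf3af>>0)&0x7 = 0x7
prio signed 5b, MSB=1: 21 - 32 = -11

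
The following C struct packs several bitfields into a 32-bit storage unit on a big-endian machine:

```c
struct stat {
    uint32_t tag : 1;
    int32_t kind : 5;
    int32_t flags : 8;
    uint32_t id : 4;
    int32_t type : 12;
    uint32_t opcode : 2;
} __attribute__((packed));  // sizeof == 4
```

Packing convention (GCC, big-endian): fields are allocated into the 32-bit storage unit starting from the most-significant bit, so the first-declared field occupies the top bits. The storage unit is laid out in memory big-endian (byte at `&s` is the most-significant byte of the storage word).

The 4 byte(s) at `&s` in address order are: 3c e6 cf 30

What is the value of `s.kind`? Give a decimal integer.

15

[0]=0x3c [1]=0xe6 [2]=0xcf [3]=0x30 (big-endian) → word 0x3ce6cf30
tag [31+:1] = (word>>31) & 0x1 = 0
kind [26+:5] = (word>>26) & 0x1f = 15  ←
flags [18+:8] = (word>>18) & 0xff = 57
id [14+:4] = (word>>14) & 0xf = 11
type [2+:12] = (word>>2) & 0xfff = 972
opcode [0+:2] = (word>>0) & 0x3 = 0
kind signed 5b, MSB=0: value = 15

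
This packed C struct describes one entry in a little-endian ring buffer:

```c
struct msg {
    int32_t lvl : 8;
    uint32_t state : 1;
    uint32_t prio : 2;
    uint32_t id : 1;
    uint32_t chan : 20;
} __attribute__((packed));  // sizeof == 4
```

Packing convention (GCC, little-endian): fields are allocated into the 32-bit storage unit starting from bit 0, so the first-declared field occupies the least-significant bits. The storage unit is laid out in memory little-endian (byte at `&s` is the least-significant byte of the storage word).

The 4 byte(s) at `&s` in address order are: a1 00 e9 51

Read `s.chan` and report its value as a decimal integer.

[0]=0xa1 [1]=0x00 [2]=0xe9 [3]=0x51 (little-endian) → word 0x51e900a1
lvl [0+:8] = (word>>0) & 0xff = 161
state [8+:1] = (word>>8) & 0x1 = 0
prio [9+:2] = (word>>9) & 0x3 = 0
id [11+:1] = (word>>11) & 0x1 = 0
chan [12+:20] = (word>>12) & 0xfffff = 335504  ←

335504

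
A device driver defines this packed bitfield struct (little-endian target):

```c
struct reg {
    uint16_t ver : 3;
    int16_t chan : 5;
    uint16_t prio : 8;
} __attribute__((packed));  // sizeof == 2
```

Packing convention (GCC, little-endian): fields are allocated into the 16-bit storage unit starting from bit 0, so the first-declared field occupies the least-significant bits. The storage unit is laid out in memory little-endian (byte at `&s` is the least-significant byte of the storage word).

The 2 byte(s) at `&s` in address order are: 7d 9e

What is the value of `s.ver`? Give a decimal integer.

[0]=0x7d [1]=0x9e (little-endian) → word 0x9e7d
ver [0+:3] = (word>>0) & 0x7 = 5  ←
chan [3+:5] = (word>>3) & 0x1f = 15
prio [8+:8] = (word>>8) & 0xff = 158

5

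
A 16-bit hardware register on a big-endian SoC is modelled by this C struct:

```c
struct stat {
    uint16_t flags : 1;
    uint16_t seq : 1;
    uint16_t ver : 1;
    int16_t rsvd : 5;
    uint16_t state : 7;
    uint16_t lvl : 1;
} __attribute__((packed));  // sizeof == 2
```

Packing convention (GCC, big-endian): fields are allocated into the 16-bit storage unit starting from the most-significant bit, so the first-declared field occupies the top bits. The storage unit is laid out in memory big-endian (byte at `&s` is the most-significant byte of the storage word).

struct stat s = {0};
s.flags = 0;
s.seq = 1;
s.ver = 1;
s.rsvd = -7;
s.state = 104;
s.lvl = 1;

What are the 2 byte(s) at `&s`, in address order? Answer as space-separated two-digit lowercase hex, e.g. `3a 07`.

flags:1 = 0 → 0x0 << 15 → word 0x0000
seq:1 = 1 → 0x1 << 14 → word 0x4000
ver:1 = 1 → 0x1 << 13 → word 0x6000
rsvd:5 = -7 → 0x19 << 8 → word 0x7900
state:7 = 104 → 0x68 << 1 → word 0x79d0
lvl:1 = 1 → 0x1 << 0 → word 0x79d1
word = 0x79d1 → big-endian bytes:
  [0]=0x79  [1]=0xd1

79 d1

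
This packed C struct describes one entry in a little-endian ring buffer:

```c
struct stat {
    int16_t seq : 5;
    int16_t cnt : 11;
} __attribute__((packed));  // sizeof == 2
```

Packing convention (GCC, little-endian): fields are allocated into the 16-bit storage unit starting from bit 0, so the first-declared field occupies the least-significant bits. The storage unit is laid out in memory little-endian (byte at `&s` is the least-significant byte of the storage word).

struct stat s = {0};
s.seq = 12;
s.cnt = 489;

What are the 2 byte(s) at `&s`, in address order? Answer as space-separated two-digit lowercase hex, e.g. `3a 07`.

[0+:5] seq=12 & 0x1f = 0xc; word=0x000c
[5+:11] cnt=489 & 0x7ff = 0x1e9; word=0x3d2c
word = 0x3d2c → little-endian bytes:
  [0]=0x2c  [1]=0x3d

2c 3d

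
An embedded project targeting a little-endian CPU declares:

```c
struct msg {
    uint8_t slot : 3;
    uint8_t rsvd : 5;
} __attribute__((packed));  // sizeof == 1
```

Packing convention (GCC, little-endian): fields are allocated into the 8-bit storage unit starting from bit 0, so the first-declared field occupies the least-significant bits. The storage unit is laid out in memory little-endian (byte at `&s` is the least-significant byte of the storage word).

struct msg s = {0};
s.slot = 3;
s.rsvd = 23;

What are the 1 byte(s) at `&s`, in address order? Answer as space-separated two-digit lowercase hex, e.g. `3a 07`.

[0+:3] slot=3 & 0x7 = 0x3; word=0x03
[3+:5] rsvd=23 & 0x1f = 0x17; word=0xbb
word = 0xbb → little-endian bytes:
  [0]=0xbb

bb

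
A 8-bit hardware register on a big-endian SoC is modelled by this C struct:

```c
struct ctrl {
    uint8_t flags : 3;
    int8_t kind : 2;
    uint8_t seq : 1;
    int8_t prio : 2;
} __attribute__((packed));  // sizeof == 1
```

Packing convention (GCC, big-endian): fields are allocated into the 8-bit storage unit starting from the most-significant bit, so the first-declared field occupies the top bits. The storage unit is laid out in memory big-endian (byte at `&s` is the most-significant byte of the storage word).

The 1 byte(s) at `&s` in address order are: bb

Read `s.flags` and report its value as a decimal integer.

[0]=0xbb (big-endian) → word 0xbb
flags [5+:3] = (word>>5) & 0x7 = 5  ←
kind [3+:2] = (word>>3) & 0x3 = 3
seq [2+:1] = (word>>2) & 0x1 = 0
prio [0+:2] = (word>>0) & 0x3 = 3

5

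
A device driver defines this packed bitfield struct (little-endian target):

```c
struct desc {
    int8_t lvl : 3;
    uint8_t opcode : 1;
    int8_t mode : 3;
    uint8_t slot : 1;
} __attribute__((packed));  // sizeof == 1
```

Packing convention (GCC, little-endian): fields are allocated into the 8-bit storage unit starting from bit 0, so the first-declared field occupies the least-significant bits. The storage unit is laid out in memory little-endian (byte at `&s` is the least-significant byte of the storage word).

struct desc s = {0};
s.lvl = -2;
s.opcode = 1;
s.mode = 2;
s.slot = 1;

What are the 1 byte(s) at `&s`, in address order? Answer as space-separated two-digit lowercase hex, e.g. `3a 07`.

ae

[0+:3] lvl=-2 & 0x7 = 0x6; word=0x06
[3+:1] opcode=1 & 0x1 = 0x1; word=0x0e
[4+:3] mode=2 & 0x7 = 0x2; word=0x2e
[7+:1] slot=1 & 0x1 = 0x1; word=0xae
word = 0xae → little-endian bytes:
  [0]=0xae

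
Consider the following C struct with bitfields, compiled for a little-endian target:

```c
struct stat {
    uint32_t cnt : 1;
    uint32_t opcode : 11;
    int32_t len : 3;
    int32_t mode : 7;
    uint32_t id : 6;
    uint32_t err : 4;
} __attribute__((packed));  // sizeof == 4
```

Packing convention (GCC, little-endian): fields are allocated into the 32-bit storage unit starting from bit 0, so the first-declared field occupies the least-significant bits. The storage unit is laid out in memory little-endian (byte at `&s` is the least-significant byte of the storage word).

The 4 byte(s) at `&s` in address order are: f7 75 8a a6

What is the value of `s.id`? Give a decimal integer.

26

[0]=0xf7 [1]=0x75 [2]=0x8a [3]=0xa6 (little-endian) → word 0xa68a75f7
cnt:1 @ bit 0 → (0xa68a75f7>>0)&0x1 = 0x1
opcode:11 @ bit 1 → (0xa68a75f7>>1)&0x7ff = 0x2fb
len:3 @ bit 12 → (0xa68a75f7>>12)&0x7 = 0x7
mode:7 @ bit 15 → (0xa68a75f7>>15)&0x7f = 0x14
id:6 @ bit 22 → (0xa68a75f7>>22)&0x3f = 0x1a  ←
err:4 @ bit 28 → (0xa68a75f7>>28)&0xf = 0xa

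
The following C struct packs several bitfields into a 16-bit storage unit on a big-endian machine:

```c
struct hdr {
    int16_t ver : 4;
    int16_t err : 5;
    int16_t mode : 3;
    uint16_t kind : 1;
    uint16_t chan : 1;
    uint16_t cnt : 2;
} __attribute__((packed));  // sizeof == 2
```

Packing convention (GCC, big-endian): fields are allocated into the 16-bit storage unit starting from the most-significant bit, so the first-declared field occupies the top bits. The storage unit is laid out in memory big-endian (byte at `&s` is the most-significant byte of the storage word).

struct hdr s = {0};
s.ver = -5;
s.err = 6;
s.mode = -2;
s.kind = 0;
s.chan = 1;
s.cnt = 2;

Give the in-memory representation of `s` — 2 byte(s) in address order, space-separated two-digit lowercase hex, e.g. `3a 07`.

[12+:4] ver=-5 & 0xf = 0xb; word=0xb000
[7+:5] err=6 & 0x1f = 0x6; word=0xb300
[4+:3] mode=-2 & 0x7 = 0x6; word=0xb360
[3+:1] kind=0 & 0x1 = 0x0; word=0xb360
[2+:1] chan=1 & 0x1 = 0x1; word=0xb364
[0+:2] cnt=2 & 0x3 = 0x2; word=0xb366
word = 0xb366 → big-endian bytes:
  [0]=0xb3  [1]=0x66

b3 66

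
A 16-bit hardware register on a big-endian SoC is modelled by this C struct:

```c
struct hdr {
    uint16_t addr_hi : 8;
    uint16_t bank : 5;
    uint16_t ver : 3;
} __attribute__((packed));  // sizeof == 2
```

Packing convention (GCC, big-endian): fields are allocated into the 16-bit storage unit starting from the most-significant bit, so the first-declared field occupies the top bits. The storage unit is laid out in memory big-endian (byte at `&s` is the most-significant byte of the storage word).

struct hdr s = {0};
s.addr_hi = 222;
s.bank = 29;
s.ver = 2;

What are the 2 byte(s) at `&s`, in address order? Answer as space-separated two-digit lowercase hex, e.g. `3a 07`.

[8+:8] addr_hi=222 & 0xff = 0xde; word=0xde00
[3+:5] bank=29 & 0x1f = 0x1d; word=0xdee8
[0+:3] ver=2 & 0x7 = 0x2; word=0xdeea
word = 0xdeea → big-endian bytes:
  [0]=0xde  [1]=0xea

de ea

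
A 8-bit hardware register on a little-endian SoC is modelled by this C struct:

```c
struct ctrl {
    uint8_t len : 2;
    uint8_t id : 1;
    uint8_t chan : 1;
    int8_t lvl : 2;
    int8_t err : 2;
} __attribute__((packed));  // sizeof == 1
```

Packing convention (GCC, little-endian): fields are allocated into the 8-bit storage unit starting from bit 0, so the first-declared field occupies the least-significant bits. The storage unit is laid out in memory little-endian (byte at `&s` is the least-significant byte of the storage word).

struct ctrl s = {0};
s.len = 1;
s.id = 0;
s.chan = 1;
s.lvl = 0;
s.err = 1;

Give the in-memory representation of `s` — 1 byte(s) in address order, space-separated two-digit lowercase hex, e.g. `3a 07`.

len:2 = 1 → 0x1 << 0 → word 0x01
id:1 = 0 → 0x0 << 2 → word 0x01
chan:1 = 1 → 0x1 << 3 → word 0x09
lvl:2 = 0 → 0x0 << 4 → word 0x09
err:2 = 1 → 0x1 << 6 → word 0x49
word = 0x49 → little-endian bytes:
  [0]=0x49

49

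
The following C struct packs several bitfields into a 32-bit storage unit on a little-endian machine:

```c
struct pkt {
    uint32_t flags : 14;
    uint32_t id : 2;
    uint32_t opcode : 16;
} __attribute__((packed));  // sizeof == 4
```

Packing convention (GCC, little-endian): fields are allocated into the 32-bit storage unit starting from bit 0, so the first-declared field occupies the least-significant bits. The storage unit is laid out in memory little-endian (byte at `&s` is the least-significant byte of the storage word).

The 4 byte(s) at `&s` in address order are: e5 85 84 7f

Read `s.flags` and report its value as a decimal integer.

1509

[0]=0xe5 [1]=0x85 [2]=0x84 [3]=0x7f (little-endian) → word 0x7f8485e5
flags:14 @ bit 0 → (0x7f8485e5>>0)&0x3fff = 0x5e5  ←
id:2 @ bit 14 → (0x7f8485e5>>14)&0x3 = 0x2
opcode:16 @ bit 16 → (0x7f8485e5>>16)&0xffff = 0x7f84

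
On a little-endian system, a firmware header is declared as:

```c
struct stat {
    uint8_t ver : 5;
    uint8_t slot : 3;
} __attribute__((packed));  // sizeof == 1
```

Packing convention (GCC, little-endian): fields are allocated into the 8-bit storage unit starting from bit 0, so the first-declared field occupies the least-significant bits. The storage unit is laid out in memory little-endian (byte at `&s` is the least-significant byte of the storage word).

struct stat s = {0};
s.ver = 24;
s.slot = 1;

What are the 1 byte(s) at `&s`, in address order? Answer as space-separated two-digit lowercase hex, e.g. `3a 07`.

[0+:5] ver=24 & 0x1f = 0x18; word=0x18
[5+:3] slot=1 & 0x7 = 0x1; word=0x38
word = 0x38 → little-endian bytes:
  [0]=0x38

38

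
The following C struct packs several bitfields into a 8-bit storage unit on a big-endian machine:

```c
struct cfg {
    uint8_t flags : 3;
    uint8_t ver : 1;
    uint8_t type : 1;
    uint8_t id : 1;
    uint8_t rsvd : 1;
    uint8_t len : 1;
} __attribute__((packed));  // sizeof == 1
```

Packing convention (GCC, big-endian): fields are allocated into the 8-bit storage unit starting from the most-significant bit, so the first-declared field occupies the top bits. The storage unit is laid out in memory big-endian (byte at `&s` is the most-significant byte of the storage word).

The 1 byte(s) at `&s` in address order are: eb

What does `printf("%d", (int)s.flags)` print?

7

[0]=0xeb (big-endian) → word 0xeb
flags [5+:3] = (word>>5) & 0x7 = 7  ←
ver [4+:1] = (word>>4) & 0x1 = 0
type [3+:1] = (word>>3) & 0x1 = 1
id [2+:1] = (word>>2) & 0x1 = 0
rsvd [1+:1] = (word>>1) & 0x1 = 1
len [0+:1] = (word>>0) & 0x1 = 1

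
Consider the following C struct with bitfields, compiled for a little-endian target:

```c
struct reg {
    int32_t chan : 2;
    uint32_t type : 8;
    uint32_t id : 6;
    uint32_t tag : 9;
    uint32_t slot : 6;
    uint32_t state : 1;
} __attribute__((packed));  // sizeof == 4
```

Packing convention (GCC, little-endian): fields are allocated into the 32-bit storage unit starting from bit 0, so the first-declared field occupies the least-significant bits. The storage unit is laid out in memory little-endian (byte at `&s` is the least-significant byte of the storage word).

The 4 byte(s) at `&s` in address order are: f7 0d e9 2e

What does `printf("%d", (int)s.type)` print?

125

[0]=0xf7 [1]=0x0d [2]=0xe9 [3]=0x2e (little-endian) → word 0x2ee90df7
chan [0+:2] = (word>>0) & 0x3 = 3
type [2+:8] = (word>>2) & 0xff = 125  ←
id [10+:6] = (word>>10) & 0x3f = 3
tag [16+:9] = (word>>16) & 0x1ff = 233
slot [25+:6] = (word>>25) & 0x3f = 23
state [31+:1] = (word>>31) & 0x1 = 0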